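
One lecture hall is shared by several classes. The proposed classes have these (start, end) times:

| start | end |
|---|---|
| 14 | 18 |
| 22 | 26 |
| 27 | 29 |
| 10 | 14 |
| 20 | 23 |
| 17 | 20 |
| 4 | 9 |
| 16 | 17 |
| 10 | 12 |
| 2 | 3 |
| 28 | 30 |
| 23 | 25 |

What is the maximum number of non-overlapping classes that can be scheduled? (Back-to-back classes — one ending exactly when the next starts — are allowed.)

Greedy by earliest finish: after sorting by end time, pick each interval compatible with the last pick.
By end time: (2,3), (4,9), (10,12), (10,14), (16,17), (14,18), (17,20), (20,23), (23,25), (22,26), (27,29), (28,30).
Pick (2,3); next start ≥ 3 → (4,9); next start ≥ 9 → (10,12); next start ≥ 12 → (16,17); next start ≥ 17 → (17,20); next start ≥ 20 → (20,23); next start ≥ 23 → (23,25); next start ≥ 25 → (27,29).
Selected 8 classes.

8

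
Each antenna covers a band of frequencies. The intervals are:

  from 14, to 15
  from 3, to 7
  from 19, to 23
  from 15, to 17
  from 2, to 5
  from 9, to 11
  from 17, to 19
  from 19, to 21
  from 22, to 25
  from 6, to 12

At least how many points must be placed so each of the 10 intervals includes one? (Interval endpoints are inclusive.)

5

By right end: [2,5]  [3,7]  [9,11]  [6,12]  [14,15]  [15,17]  [17,19]  [19,21]  [19,23]  [22,25]
[2,5] uncovered → point at 5; [9,11] uncovered → point at 11; [14,15] uncovered → point at 15; [17,19] uncovered → point at 19; [22,25] uncovered → point at 25.
Points: 5, 11, 15, 19, 25 (5 total).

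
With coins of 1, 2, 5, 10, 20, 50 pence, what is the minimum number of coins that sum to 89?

Use the largest denomination that fits, subtract, and repeat.
89 = 1×50 + 1×20 + 1×10 + 1×5 + 2×2
Total coins = 1 + 1 + 1 + 1 + 2 = 6

6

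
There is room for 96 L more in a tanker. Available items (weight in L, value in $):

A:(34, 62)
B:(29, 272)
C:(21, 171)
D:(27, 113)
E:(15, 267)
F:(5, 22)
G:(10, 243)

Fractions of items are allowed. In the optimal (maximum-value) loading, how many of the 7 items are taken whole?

5

Sort by value per unit weight and fill in that order.
Order: G (243/10=24.30) > E (267/15=17.80) > B (272/29=9.38) > C (171/21=8.14) > F (22/5=4.40) > D (113/27=4.19) > A (62/34=1.82)
Fill: take G (10 @ 243) → take E (15 @ 267) → take B (29 @ 272) → take C (21 @ 171) → take F (5 @ 22) → take 16/27 of D → 66.96; 96/96 used.
5 item(s) taken whole; one partial (take 16/27 of D).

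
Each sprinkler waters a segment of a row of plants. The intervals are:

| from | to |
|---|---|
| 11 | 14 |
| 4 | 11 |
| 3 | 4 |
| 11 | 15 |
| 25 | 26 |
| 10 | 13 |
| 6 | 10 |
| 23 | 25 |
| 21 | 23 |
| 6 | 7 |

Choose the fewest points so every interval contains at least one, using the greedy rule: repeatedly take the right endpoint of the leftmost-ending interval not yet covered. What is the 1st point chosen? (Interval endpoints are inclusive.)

Sorted: [3,4] [6,7] [6,10] [4,11] [10,13] [11,14] [11,15] [21,23] [23,25] [25,26]
{[3,4]} hit by 4; {[6,7],[6,10],[4,11]} hit by 7; {[10,13],[11,14],[11,15]} hit by 13; {[21,23],[23,25]} hit by 23; {[25,26]} hit by 26.
Points: 4, 7, 13, 23, 26 (5 total).

4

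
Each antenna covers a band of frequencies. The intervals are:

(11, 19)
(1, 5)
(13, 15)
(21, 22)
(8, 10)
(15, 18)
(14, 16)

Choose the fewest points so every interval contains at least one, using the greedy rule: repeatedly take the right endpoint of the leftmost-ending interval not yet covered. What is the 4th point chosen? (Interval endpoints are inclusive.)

22

Process intervals by earliest right end; each time one isn't hit yet, stab at its right endpoint.
Sorted: [1,5] [8,10] [13,15] [14,16] [15,18] [11,19] [21,22]
{[1,5]} hit by 5; {[8,10]} hit by 10; {[13,15],[14,16],[15,18],[11,19]} hit by 15; {[21,22]} hit by 22.
Points: 5, 10, 15, 22 (4 total).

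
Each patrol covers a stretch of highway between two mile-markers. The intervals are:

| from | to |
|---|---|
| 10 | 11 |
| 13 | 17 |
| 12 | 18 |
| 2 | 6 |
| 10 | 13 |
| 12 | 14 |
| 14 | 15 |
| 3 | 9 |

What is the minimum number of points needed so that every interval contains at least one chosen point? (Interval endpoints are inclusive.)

3

Process intervals by earliest right end; each time one isn't hit yet, stab at its right endpoint.
By right end: [2,6]  [3,9]  [10,11]  [10,13]  [12,14]  [14,15]  [13,17]  [12,18]
[2,6] uncovered → point at 6; [10,11] uncovered → point at 11; [12,14] uncovered → point at 14.
Points: 6, 11, 14 (3 total).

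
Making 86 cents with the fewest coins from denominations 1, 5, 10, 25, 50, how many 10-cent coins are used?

86 − 1×50→36 − 1×25→11 − 1×10→1 − 1×1→0
Count of 10: 1

1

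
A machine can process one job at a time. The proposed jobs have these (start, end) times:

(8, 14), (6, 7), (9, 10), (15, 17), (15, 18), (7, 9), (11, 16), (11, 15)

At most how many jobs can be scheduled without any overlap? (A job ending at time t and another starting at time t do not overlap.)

Sorted by end: (6,7)  (7,9)  (9,10)  (8,14)  (11,15)  (11,16)  (15,17)  (15,18)
take (6,7); take (7,9); take (9,10); take (11,15); take (15,17).
Selected 5 jobs.

5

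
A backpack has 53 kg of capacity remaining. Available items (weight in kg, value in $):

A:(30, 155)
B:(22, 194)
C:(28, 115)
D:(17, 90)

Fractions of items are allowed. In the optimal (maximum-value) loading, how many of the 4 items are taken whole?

Greedy by value/weight ratio, highest first.
Order: B (194/22=8.82) > D (90/17=5.29) > A (155/30=5.17) > C (115/28=4.11)
Fill: take B (22 @ 194) → take D (17 @ 90) → take 14/30 of A → 72.33; 53/53 used.
2 item(s) taken whole; one partial (take 14/30 of A).

2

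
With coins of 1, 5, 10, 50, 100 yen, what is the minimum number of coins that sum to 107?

4

Use the largest denomination that fits, subtract, and repeat.
107 − 1×100→7 − 1×5→2 − 2×1→0
Total coins = 1 + 1 + 2 = 4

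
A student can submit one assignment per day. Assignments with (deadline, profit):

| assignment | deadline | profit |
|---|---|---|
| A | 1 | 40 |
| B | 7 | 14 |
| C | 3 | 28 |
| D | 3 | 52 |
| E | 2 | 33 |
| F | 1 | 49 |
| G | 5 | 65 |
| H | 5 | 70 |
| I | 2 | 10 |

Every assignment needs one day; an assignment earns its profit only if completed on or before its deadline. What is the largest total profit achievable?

Sort by profit descending; place each in the latest free slot ≤ its deadline.
Profit order: H=70 G=65 D=52 F=49 A=40 E=33 C=28 B=14 I=10
Assign: H→slot 5, G→slot 4, D→slot 3, F→slot 1, A skipped, E→slot 2, C skipped, B→slot 7, I skipped.
Slots: [1:F] [2:E] [3:D] [4:G] [5:H] [7:B]
Profit = 49 + 33 + 52 + 65 + 70 + 14 = 283

283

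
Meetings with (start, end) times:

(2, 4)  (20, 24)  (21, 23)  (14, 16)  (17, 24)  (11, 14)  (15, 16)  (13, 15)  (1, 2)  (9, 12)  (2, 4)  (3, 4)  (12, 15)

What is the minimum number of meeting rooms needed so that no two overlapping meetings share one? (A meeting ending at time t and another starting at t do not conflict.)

The answer is the maximum number of intervals overlapping at any instant.
Events (time:±→running): 1:+→1 2:-→0 2:+→1 2:+→2 3:+→3 … peak 3.

3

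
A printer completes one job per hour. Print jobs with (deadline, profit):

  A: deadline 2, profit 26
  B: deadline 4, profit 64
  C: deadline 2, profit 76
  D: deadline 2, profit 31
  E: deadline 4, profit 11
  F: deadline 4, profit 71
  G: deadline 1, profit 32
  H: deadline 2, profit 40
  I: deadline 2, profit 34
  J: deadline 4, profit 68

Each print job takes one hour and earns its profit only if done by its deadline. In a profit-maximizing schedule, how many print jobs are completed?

Sort by profit descending; place each in the latest free slot ≤ its deadline.
By profit: C(d2,76), F(d4,71), J(d4,68), B(d4,64), H(d2,40), I(d2,34), G(d1,32), D(d2,31), A(d2,26), E(d4,11)
C→slot 2; F→slot 4; J→slot 3; B→slot 1; H skipped; I skipped; G skipped; D skipped; A skipped; E skipped.
4 of 10 scheduled.

4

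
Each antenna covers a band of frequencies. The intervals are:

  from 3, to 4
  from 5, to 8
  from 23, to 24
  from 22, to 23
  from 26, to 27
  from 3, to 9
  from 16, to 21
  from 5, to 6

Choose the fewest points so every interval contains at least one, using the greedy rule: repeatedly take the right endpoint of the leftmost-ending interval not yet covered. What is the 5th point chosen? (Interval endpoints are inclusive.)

Sort by right endpoint; whenever an interval is uncovered, place a point at its right end.
Sorted: [3,4] [5,6] [5,8] [3,9] [16,21] [22,23] [23,24] [26,27]
{[3,4]} hit by 4; {[5,6],[5,8],[3,9]} hit by 6; {[16,21]} hit by 21; {[22,23],[23,24]} hit by 23; {[26,27]} hit by 27.
Points: 4, 6, 21, 23, 27 (5 total).

27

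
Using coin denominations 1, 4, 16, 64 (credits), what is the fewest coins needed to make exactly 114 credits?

Greedy: take as many of the largest coin as possible, then repeat with the remainder.
114 = 1×64 + 3×16 + 2×1
Total coins = 1 + 3 + 2 = 6

6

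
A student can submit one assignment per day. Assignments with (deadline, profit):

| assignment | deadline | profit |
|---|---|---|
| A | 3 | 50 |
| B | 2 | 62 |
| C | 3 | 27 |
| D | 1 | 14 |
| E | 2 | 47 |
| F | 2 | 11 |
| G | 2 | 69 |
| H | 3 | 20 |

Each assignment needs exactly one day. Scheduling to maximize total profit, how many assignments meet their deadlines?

Sort by profit descending; place each in the latest free slot ≤ its deadline.
Profit order: G=69 B=62 A=50 E=47 C=27 H=20 D=14 F=11
Assign: G→slot 2, B→slot 1, A→slot 3, E skipped, C skipped, H skipped, D skipped, F skipped.
Slots: [1:B] [2:G] [3:A]
3 of 8 scheduled.

3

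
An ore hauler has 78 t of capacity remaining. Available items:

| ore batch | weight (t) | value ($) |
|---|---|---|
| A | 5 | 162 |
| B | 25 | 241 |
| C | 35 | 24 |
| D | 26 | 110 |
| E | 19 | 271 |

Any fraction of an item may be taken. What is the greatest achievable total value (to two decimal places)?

Sort by value per unit weight and fill in that order.
Order: A (162/5=32.40) > E (271/19=14.26) > B (241/25=9.64) > D (110/26=4.23) > C (24/35=0.69)
Fill: take A (5 @ 162) → take E (19 @ 271) → take B (25 @ 241) → take D (26 @ 110) → take 3/35 of C → 2.06; 78/78 used.
Total value = 786.06

786.06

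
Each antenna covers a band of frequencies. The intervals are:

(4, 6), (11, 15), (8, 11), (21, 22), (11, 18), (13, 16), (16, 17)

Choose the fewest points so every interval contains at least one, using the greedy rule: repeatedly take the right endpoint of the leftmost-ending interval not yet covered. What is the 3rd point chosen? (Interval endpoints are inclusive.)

Sort by right endpoint; whenever an interval is uncovered, place a point at its right end.
Sorted: [4,6] [8,11] [11,15] [13,16] [16,17] [11,18] [21,22]
{[4,6]} hit by 6; {[8,11],[11,15]} hit by 11; {[13,16],[16,17],[11,18]} hit by 16; {[21,22]} hit by 22.
Points: 6, 11, 16, 22 (4 total).

16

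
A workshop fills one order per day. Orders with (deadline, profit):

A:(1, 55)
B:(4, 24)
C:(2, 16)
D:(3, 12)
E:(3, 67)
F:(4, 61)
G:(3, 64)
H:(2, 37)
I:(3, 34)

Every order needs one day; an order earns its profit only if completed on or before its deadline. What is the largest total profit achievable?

Take jobs in profit order; each goes to the latest open slot no later than its deadline.
Profit order: E=67 G=64 F=61 A=55 H=37 I=34 B=24 C=16 D=12
Assign: E→slot 3, G→slot 2, F→slot 4, A→slot 1, H skipped, I skipped, B skipped, C skipped, D skipped.
Slots: [1:A] [2:G] [3:E] [4:F]
Profit = 55 + 64 + 67 + 61 = 247

247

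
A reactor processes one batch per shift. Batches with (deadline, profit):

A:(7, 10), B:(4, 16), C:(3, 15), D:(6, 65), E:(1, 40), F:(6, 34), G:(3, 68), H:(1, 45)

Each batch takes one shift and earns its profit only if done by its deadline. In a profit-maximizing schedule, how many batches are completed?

By profit: G(d3,68), D(d6,65), H(d1,45), E(d1,40), F(d6,34), B(d4,16), C(d3,15), A(d7,10)
G→slot 3; D→slot 6; H→slot 1; E skipped; F→slot 5; B→slot 4; C→slot 2; A→slot 7.
7 of 8 scheduled.

7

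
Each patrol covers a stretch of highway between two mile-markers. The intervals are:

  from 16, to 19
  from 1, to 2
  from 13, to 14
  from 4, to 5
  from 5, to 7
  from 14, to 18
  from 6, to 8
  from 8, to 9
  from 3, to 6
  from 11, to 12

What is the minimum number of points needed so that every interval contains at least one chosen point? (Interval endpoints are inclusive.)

6

Sorted: [1,2] [4,5] [3,6] [5,7] [6,8] [8,9] [11,12] [13,14] [14,18] [16,19]
{[1,2]} hit by 2; {[4,5],[3,6],[5,7]} hit by 5; {[6,8],[8,9]} hit by 8; {[11,12]} hit by 12; {[13,14],[14,18]} hit by 14; {[16,19]} hit by 19.
Points: 2, 5, 8, 12, 14, 19 (6 total).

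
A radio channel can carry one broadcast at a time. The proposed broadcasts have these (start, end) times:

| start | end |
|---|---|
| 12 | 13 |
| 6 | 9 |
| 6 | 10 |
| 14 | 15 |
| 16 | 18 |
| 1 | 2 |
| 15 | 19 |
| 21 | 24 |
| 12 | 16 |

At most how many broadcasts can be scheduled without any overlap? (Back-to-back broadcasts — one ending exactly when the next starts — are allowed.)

Sort by end time and greedily take each interval whose start is ≥ the last chosen end.
Sorted by end: (1,2)  (6,9)  (6,10)  (12,13)  (14,15)  (12,16)  (16,18)  (15,19)  (21,24)
take (1,2); take (6,9); take (12,13); take (14,15); skip (12,16); take (16,18); take (21,24).
Selected 6 broadcasts.

6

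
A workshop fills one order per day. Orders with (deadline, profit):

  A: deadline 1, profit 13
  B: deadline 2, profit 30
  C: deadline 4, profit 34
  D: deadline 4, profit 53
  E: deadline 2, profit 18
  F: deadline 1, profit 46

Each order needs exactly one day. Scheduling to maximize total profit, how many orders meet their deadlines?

4

By profit: D(d4,53), F(d1,46), C(d4,34), B(d2,30), E(d2,18), A(d1,13)
D→slot 4; F→slot 1; C→slot 3; B→slot 2; E skipped; A skipped.
4 of 6 scheduled.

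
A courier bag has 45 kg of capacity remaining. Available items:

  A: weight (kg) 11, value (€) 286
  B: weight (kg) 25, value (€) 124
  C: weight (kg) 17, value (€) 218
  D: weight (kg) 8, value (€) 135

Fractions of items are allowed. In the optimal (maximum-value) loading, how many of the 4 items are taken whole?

Greedy by value/weight ratio, highest first.
Order: A (286/11=26.00) > D (135/8=16.88) > C (218/17=12.82) > B (124/25=4.96)
Fill: take A (11 @ 286) → take D (8 @ 135) → take C (17 @ 218) → take 9/25 of B → 44.64; 45/45 used.
3 item(s) taken whole; one partial (take 9/25 of B).

3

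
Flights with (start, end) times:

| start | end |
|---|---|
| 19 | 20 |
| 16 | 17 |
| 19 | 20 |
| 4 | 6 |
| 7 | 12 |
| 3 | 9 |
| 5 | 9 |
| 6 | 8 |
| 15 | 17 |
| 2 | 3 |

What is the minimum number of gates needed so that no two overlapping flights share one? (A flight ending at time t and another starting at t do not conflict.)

The answer is the maximum number of intervals overlapping at any instant.
Events (time:±→running): 2:+→1 3:-→0 3:+→1 4:+→2 5:+→3 6:-→2 6:+→3 7:+→4 … peak 4.

4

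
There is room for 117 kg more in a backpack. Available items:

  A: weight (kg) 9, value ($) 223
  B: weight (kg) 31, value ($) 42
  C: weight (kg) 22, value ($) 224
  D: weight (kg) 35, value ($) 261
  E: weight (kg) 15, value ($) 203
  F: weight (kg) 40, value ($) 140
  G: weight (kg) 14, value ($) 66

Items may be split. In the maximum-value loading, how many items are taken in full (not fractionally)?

Order: A (223/9=24.78) > E (203/15=13.53) > C (224/22=10.18) > D (261/35=7.46) > G (66/14=4.71) > F (140/40=3.50) > B (42/31=1.35)
Fill: take A (9 @ 223) → take E (15 @ 203) → take C (22 @ 224) → take D (35 @ 261) → take G (14 @ 66) → take 22/40 of F → 77.00; 117/117 used.
5 item(s) taken whole; one partial (take 22/40 of F).

5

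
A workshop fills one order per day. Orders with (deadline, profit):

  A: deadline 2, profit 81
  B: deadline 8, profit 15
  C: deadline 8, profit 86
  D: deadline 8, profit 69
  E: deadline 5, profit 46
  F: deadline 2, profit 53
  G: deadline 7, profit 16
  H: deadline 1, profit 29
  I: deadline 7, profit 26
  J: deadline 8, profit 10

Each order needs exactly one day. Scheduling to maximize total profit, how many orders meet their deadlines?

8

Sort by profit descending; place each in the latest free slot ≤ its deadline.
Profit order: C=86 A=81 D=69 F=53 E=46 H=29 I=26 G=16 B=15 J=10
Assign: C→slot 8, A→slot 2, D→slot 7, F→slot 1, E→slot 5, H skipped, I→slot 6, G→slot 4, B→slot 3, J skipped.
Slots: [1:F] [2:A] [3:B] [4:G] [5:E] [6:I] [7:D] [8:C]
8 of 10 scheduled.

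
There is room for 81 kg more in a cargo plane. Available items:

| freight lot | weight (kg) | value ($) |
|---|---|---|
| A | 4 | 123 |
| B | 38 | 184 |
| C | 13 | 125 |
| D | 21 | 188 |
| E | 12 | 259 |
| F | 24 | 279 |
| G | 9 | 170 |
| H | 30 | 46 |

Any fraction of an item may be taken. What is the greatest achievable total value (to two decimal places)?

1126.10

Sort by value per unit weight and fill in that order.
Ratios (sorted): A 30.75, E 21.58, G 18.89, F 11.62, C 9.62, D 8.95, B 4.84, H 1.53
take A (4 @ 123); take E (12 @ 259); take G (9 @ 170); take F (24 @ 279); take C (13 @ 125); take 19/21 of D → 170.10. Capacity used 81/81.
Total value = 1126.10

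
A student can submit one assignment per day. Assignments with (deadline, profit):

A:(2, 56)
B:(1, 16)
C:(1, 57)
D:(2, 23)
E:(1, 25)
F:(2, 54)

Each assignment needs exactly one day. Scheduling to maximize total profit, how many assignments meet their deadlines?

Profit order: C=57 A=56 F=54 E=25 D=23 B=16
Assign: C→slot 1, A→slot 2, F skipped, E skipped, D skipped, B skipped.
Slots: [1:C] [2:A]
2 of 6 scheduled.

2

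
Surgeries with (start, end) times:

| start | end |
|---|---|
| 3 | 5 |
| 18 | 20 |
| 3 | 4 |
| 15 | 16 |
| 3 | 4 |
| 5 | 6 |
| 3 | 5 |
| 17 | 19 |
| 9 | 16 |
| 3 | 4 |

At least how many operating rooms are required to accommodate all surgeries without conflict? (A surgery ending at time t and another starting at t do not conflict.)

The answer is the maximum number of intervals overlapping at any instant.
starts: [3, 3, 3, 3, 3, 5, 9, 15, 17, 18]
ends:   [4, 4, 4, 5, 5, 6, 16, 16, 19, 20]
s3→1 s3→2 s3→3 s3→4 s3→5  — peak 5.

5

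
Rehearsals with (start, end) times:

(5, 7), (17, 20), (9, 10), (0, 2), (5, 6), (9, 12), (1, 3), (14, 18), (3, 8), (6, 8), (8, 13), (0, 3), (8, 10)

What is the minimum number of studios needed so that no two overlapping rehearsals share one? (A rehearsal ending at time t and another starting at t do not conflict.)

4

Count concurrent intervals with a sweep; the peak is the room count.
Events (time:±→running): 0:+→1 0:+→2 1:+→3 2:-→2 3:-→1 3:-→0 3:+→1 5:+→2 5:+→3 6:-→2 6:+→3 7:-→2 8:-→1 8:-→0 8:+→1 8:+→2 9:+→3 9:+→4 … peak 4.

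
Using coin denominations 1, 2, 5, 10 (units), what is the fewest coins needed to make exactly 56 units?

7

Greedy: take as many of the largest coin as possible, then repeat with the remainder.
56 − 5×10→6 − 1×5→1 − 1×1→0
Total coins = 5 + 1 + 1 = 7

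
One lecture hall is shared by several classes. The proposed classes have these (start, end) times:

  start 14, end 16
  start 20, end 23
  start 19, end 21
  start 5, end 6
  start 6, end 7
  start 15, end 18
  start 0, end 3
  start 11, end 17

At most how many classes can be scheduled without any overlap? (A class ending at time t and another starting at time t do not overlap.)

5

Sorted by end: (0,3)  (5,6)  (6,7)  (14,16)  (11,17)  (15,18)  (19,21)  (20,23)
take (0,3); take (5,6); take (6,7); take (14,16); skip (11,17); take (19,21); skip (20,23).
Selected 5 classes.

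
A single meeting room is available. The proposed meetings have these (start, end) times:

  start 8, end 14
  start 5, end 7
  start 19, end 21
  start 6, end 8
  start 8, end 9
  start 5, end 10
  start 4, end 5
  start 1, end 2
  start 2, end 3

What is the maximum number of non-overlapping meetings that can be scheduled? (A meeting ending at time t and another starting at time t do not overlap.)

Greedy by earliest finish: after sorting by end time, pick each interval compatible with the last pick.
By end time: (1,2), (2,3), (4,5), (5,7), (6,8), (8,9), (5,10), (8,14), (19,21).
Pick (1,2); next start ≥ 2 → (2,3); next start ≥ 3 → (4,5); next start ≥ 5 → (5,7); next start ≥ 7 → (8,9); next start ≥ 9 → (19,21).
Selected 6 meetings.

6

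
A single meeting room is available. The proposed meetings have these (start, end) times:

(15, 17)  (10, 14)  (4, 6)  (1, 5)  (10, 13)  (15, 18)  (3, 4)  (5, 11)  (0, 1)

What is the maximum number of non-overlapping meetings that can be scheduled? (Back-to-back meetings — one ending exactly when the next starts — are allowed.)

5

By end time: (0,1), (3,4), (1,5), (4,6), (5,11), (10,13), (10,14), (15,17), (15,18).
Pick (0,1); next start ≥ 1 → (3,4); next start ≥ 4 → (4,6); next start ≥ 6 → (10,13); next start ≥ 13 → (15,17).
Selected 5 meetings.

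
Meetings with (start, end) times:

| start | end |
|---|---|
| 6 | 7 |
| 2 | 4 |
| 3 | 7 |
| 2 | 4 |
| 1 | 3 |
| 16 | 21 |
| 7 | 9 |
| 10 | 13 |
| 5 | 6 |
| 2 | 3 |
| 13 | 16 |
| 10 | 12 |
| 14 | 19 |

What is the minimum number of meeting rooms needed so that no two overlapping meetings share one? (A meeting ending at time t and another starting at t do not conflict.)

The answer is the maximum number of intervals overlapping at any instant.
Events (time:±→running): 1:+→1 2:+→2 2:+→3 2:+→4 … peak 4.

4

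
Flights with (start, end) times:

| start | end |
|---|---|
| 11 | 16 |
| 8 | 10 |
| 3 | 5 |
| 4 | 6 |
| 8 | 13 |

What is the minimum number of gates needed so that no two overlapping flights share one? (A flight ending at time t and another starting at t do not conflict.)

Events (time:±→running): 3:+→1 4:+→2 … peak 2.

2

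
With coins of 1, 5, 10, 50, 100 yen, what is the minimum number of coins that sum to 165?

4

165 − 1×100→65 − 1×50→15 − 1×10→5 − 1×5→0
Total coins = 1 + 1 + 1 + 1 = 4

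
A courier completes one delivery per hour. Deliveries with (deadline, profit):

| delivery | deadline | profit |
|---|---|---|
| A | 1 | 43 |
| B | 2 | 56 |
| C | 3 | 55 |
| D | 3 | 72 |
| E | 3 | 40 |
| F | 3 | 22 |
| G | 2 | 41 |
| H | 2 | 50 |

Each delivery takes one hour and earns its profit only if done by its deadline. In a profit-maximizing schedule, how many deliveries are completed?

3

Sort by profit descending; place each in the latest free slot ≤ its deadline.
By profit: D(d3,72), B(d2,56), C(d3,55), H(d2,50), A(d1,43), G(d2,41), E(d3,40), F(d3,22)
D→slot 3; B→slot 2; C→slot 1; H skipped; A skipped; G skipped; E skipped; F skipped.
3 of 8 scheduled.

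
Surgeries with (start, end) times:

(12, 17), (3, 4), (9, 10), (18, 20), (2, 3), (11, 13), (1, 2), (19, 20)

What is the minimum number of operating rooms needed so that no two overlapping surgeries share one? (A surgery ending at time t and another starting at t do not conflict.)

The answer is the maximum number of intervals overlapping at any instant.
Events (time:±→running): 1:+→1 2:-→0 2:+→1 3:-→0 3:+→1 4:-→0 9:+→1 10:-→0 11:+→1 12:+→2 … peak 2.

2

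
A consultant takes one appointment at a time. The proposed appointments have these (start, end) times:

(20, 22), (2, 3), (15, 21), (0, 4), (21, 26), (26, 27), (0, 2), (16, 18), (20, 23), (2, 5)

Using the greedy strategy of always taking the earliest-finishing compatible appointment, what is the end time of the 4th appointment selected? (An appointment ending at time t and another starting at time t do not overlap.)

Greedy by earliest finish: after sorting by end time, pick each interval compatible with the last pick.
Sorted by end: (0,2)  (2,3)  (0,4)  (2,5)  (16,18)  (15,21)  (20,22)  (20,23)  (21,26)  (26,27)
take (0,2); take (2,3); skip (0,4); skip (2,5); take (16,18); take (20,22); take (26,27).
Selected: (0,2) (2,3) (16,18) (20,22) (26,27)

22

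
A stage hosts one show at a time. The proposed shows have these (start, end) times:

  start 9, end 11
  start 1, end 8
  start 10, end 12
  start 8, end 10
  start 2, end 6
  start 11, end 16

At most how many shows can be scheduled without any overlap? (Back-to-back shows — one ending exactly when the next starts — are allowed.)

3

Greedy by earliest finish: after sorting by end time, pick each interval compatible with the last pick.
By end time: (2,6), (1,8), (8,10), (9,11), (10,12), (11,16).
Pick (2,6); next start ≥ 6 → (8,10); next start ≥ 10 → (10,12).
Selected 3 shows.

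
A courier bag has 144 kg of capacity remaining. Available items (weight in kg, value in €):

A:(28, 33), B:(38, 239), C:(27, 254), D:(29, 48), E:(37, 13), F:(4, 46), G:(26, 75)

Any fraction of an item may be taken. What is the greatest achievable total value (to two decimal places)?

685.57

Sort by value per unit weight and fill in that order.
Ratios (sorted): F 11.50, C 9.41, B 6.29, G 2.88, D 1.66, A 1.18, E 0.35
take F (4 @ 46); take C (27 @ 254); take B (38 @ 239); take G (26 @ 75); take D (29 @ 48); take 20/28 of A → 23.57. Capacity used 144/144.
Total value = 685.57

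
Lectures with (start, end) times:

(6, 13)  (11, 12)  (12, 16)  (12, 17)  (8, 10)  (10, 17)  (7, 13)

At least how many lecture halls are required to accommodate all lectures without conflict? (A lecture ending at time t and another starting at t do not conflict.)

5

The answer is the maximum number of intervals overlapping at any instant.
starts: [6, 7, 8, 10, 11, 12, 12]
ends:   [10, 12, 13, 13, 16, 17, 17]
s6→1 s7→2 s8→3 e10→2 s10→3 s11→4 e12→3 s12→4 s12→5  — peak 5.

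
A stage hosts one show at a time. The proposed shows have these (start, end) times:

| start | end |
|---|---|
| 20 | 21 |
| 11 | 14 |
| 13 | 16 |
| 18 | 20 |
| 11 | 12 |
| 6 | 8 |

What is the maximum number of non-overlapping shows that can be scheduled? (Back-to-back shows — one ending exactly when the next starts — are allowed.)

5

By end time: (6,8), (11,12), (11,14), (13,16), (18,20), (20,21).
Pick (6,8); next start ≥ 8 → (11,12); next start ≥ 12 → (13,16); next start ≥ 16 → (18,20); next start ≥ 20 → (20,21).
Selected 5 shows.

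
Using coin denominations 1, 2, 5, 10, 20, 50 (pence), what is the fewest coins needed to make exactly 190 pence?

5

Greedy: take as many of the largest coin as possible, then repeat with the remainder.
190 − 3×50→40 − 2×20→0
Total coins = 3 + 2 = 5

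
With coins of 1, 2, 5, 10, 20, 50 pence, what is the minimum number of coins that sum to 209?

Use the largest denomination that fits, subtract, and repeat.
209 − 4×50→9 − 1×5→4 − 2×2→0
Total coins = 4 + 1 + 2 = 7

7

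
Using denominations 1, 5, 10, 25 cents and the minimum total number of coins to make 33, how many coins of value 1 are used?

33 = 1×25 + 1×5 + 3×1
Count of 1: 3

3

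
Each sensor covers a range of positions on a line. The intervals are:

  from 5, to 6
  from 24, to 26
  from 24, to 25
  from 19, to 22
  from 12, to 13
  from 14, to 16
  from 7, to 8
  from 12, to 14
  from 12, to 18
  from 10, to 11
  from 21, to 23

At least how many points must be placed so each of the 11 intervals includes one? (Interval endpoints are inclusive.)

Process intervals by earliest right end; each time one isn't hit yet, stab at its right endpoint.
Sorted: [5,6] [7,8] [10,11] [12,13] [12,14] [14,16] [12,18] [19,22] [21,23] [24,25] [24,26]
{[5,6]} hit by 6; {[7,8]} hit by 8; {[10,11]} hit by 11; {[12,13],[12,14]} hit by 13; {[14,16],[12,18]} hit by 16; {[19,22],[21,23]} hit by 22; {[24,25],[24,26]} hit by 25.
Points: 6, 8, 11, 13, 16, 22, 25 (7 total).

7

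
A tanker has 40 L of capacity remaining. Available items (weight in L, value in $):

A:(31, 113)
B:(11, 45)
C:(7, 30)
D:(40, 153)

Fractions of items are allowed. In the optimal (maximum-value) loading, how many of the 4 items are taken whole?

2

Order: C (30/7=4.29) > B (45/11=4.09) > D (153/40=3.83) > A (113/31=3.65)
Fill: take C (7 @ 30) → take B (11 @ 45) → take 22/40 of D → 84.15; 40/40 used.
2 item(s) taken whole; one partial (take 22/40 of D).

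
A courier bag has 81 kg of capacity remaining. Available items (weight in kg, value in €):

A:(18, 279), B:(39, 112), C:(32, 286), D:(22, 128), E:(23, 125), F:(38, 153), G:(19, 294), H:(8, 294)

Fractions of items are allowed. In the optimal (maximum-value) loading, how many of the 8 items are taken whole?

Order: H (294/8=36.75) > A (279/18=15.50) > G (294/19=15.47) > C (286/32=8.94) > D (128/22=5.82) > E (125/23=5.43) > F (153/38=4.03) > B (112/39=2.87)
Fill: take H (8 @ 294) → take A (18 @ 279) → take G (19 @ 294) → take C (32 @ 286) → take 4/22 of D → 23.27; 81/81 used.
4 item(s) taken whole; one partial (take 4/22 of D).

4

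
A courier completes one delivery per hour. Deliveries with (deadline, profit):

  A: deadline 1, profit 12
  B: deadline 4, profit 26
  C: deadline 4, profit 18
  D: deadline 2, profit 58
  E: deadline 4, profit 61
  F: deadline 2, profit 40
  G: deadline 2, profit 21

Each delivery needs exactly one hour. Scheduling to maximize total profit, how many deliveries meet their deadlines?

4

Take jobs in profit order; each goes to the latest open slot no later than its deadline.
Profit order: E=61 D=58 F=40 B=26 G=21 C=18 A=12
Assign: E→slot 4, D→slot 2, F→slot 1, B→slot 3, G skipped, C skipped, A skipped.
Slots: [1:F] [2:D] [3:B] [4:E]
4 of 7 scheduled.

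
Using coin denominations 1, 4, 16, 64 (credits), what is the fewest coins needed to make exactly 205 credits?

7

205 − 3×64→13 − 3×4→1 − 1×1→0
Total coins = 3 + 3 + 1 = 7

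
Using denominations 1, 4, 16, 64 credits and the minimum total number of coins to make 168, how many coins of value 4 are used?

Use the largest denomination that fits, subtract, and repeat.
168 − 2×64→40 − 2×16→8 − 2×4→0
Count of 4: 2

2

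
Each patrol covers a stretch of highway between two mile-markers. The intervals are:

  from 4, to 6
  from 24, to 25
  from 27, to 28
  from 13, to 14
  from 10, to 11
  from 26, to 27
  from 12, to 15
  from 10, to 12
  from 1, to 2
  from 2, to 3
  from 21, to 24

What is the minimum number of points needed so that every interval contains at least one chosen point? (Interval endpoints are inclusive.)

Sort by right endpoint; whenever an interval is uncovered, place a point at its right end.
By right end: [1,2]  [2,3]  [4,6]  [10,11]  [10,12]  [13,14]  [12,15]  [21,24]  [24,25]  [26,27]  [27,28]
[1,2] uncovered → point at 2; [4,6] uncovered → point at 6; [10,11] uncovered → point at 11; [13,14] uncovered → point at 14; [21,24] uncovered → point at 24; [26,27] uncovered → point at 27.
Points: 2, 6, 11, 14, 24, 27 (6 total).

6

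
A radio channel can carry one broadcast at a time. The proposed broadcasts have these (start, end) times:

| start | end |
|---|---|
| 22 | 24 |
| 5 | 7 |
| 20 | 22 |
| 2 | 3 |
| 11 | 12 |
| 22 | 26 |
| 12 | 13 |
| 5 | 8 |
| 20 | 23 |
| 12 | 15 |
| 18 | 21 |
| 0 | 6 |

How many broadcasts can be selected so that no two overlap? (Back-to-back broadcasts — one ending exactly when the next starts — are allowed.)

6

Sorted by end: (2,3)  (0,6)  (5,7)  (5,8)  (11,12)  (12,13)  (12,15)  (18,21)  (20,22)  (20,23)  (22,24)  (22,26)
take (2,3); take (5,7); take (11,12); take (12,13); take (18,21); skip (20,22); take (22,24).
Selected 6 broadcasts.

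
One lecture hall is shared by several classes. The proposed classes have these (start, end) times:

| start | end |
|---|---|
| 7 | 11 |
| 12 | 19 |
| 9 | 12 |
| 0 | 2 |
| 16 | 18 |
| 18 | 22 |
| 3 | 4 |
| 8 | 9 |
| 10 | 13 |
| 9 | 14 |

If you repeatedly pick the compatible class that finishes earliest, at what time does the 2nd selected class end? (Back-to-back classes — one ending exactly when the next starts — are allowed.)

4

Order by finish time; keep every interval that doesn't clash with the previous kept one.
Sorted by end: (0,2)  (3,4)  (8,9)  (7,11)  (9,12)  (10,13)  (9,14)  (16,18)  (12,19)  (18,22)
take (0,2); take (3,4); take (8,9); skip (7,11); take (9,12); take (16,18); take (18,22).
Selected: (0,2) (3,4) (8,9) (9,12) (16,18) (18,22)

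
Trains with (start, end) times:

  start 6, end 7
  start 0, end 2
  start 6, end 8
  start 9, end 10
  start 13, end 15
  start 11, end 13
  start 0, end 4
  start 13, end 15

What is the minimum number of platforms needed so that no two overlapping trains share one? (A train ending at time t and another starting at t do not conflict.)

2

Events (time:±→running): 0:+→1 0:+→2 … peak 2.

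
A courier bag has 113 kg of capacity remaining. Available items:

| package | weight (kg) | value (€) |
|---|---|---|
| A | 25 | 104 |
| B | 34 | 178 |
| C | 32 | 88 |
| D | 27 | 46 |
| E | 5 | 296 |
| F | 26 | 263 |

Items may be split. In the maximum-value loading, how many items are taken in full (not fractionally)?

4

Ratios (sorted): E 59.20, F 10.12, B 5.24, A 4.16, C 2.75, D 1.70
take E (5 @ 296); take F (26 @ 263); take B (34 @ 178); take A (25 @ 104); take 23/32 of C → 63.25. Capacity used 113/113.
4 item(s) taken whole; one partial (take 23/32 of C).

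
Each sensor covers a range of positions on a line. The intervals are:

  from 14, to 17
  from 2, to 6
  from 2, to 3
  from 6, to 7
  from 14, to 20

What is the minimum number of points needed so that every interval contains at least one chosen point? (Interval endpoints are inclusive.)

By right end: [2,3]  [2,6]  [6,7]  [14,17]  [14,20]
[2,3] uncovered → point at 3; [6,7] uncovered → point at 7; [14,17] uncovered → point at 17.
Points: 3, 7, 17 (3 total).

3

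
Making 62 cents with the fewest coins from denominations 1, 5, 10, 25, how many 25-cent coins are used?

2

62 − 2×25→12 − 1×10→2 − 2×1→0
Count of 25: 2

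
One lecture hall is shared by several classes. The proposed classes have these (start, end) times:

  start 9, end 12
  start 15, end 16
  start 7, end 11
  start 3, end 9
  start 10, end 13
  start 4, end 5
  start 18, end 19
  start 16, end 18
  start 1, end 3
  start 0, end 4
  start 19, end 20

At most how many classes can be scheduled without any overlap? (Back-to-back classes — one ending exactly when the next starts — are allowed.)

7

Greedy by earliest finish: after sorting by end time, pick each interval compatible with the last pick.
By end time: (1,3), (0,4), (4,5), (3,9), (7,11), (9,12), (10,13), (15,16), (16,18), (18,19), (19,20).
Pick (1,3); next start ≥ 3 → (4,5); next start ≥ 5 → (7,11); next start ≥ 11 → (15,16); next start ≥ 16 → (16,18); next start ≥ 18 → (18,19); next start ≥ 19 → (19,20).
Selected 7 classes.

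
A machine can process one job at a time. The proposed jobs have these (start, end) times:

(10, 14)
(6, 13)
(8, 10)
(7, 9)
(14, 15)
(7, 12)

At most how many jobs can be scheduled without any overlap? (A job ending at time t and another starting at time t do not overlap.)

3

Order by finish time; keep every interval that doesn't clash with the previous kept one.
By end time: (7,9), (8,10), (7,12), (6,13), (10,14), (14,15).
Pick (7,9); next start ≥ 9 → (10,14); next start ≥ 14 → (14,15).
Selected 3 jobs.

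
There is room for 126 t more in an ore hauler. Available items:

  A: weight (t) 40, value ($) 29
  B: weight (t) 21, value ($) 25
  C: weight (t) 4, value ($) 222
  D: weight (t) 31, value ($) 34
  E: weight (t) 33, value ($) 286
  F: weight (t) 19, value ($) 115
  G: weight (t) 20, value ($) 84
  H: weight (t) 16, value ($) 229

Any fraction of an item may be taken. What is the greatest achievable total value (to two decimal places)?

975.26

Sort by value per unit weight and fill in that order.
Order: C (222/4=55.50) > H (229/16=14.31) > E (286/33=8.67) > F (115/19=6.05) > G (84/20=4.20) > B (25/21=1.19) > D (34/31=1.10) > A (29/40=0.72)
Fill: take C (4 @ 222) → take H (16 @ 229) → take E (33 @ 286) → take F (19 @ 115) → take G (20 @ 84) → take B (21 @ 25) → take 13/31 of D → 14.26; 126/126 used.
Total value = 975.26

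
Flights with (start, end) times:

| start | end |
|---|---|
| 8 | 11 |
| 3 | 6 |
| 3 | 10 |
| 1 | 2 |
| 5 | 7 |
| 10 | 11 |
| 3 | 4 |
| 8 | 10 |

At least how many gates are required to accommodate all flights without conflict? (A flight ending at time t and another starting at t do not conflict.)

Events (time:±→running): 1:+→1 2:-→0 3:+→1 3:+→2 3:+→3 … peak 3.

3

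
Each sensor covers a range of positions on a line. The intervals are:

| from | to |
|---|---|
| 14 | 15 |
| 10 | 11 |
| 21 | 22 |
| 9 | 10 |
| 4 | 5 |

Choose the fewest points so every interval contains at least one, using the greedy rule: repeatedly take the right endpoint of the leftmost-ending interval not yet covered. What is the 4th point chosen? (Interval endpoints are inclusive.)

By right end: [4,5]  [9,10]  [10,11]  [14,15]  [21,22]
[4,5] uncovered → point at 5; [9,10] uncovered → point at 10; [14,15] uncovered → point at 15; [21,22] uncovered → point at 22.
Points: 5, 10, 15, 22 (4 total).

22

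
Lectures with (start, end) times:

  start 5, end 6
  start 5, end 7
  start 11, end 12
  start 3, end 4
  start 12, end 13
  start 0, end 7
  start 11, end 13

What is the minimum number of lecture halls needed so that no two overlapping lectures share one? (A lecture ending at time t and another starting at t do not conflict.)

3

starts: [0, 3, 5, 5, 11, 11, 12]
ends:   [4, 6, 7, 7, 12, 13, 13]
s0→1 s3→2 e4→1 s5→2 s5→3  — peak 3.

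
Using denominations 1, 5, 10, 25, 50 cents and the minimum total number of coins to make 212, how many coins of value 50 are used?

Greedy: take as many of the largest coin as possible, then repeat with the remainder.
212 − 4×50→12 − 1×10→2 − 2×1→0
Count of 50: 4

4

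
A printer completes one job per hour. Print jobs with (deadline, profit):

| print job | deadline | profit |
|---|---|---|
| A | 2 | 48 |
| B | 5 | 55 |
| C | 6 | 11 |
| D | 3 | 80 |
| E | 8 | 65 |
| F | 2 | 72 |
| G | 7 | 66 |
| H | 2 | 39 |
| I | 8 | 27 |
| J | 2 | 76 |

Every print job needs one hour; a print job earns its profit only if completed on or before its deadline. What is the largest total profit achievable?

452

Take jobs in profit order; each goes to the latest open slot no later than its deadline.
Profit order: D=80 J=76 F=72 G=66 E=65 B=55 A=48 H=39 I=27 C=11
Assign: D→slot 3, J→slot 2, F→slot 1, G→slot 7, E→slot 8, B→slot 5, A skipped, H skipped, I→slot 6, C→slot 4.
Slots: [1:F] [2:J] [3:D] [4:C] [5:B] [6:I] [7:G] [8:E]
Profit = 72 + 76 + 80 + 11 + 55 + 27 + 66 + 65 = 452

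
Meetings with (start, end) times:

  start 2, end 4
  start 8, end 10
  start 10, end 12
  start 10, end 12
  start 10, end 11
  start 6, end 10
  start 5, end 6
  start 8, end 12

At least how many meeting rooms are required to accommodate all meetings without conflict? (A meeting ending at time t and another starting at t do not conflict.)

Events (time:±→running): 2:+→1 4:-→0 5:+→1 6:-→0 6:+→1 8:+→2 8:+→3 10:-→2 10:-→1 10:+→2 10:+→3 10:+→4 … peak 4.

4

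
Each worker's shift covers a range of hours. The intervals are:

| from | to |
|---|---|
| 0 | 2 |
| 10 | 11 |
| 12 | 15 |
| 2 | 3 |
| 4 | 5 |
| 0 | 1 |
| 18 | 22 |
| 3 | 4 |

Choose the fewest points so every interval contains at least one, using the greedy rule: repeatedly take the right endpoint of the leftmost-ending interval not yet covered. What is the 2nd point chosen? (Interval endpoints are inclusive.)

By right end: [0,1]  [0,2]  [2,3]  [3,4]  [4,5]  [10,11]  [12,15]  [18,22]
[0,1] uncovered → point at 1; [2,3] uncovered → point at 3; [4,5] uncovered → point at 5; [10,11] uncovered → point at 11; [12,15] uncovered → point at 15; [18,22] uncovered → point at 22.
Points: 1, 3, 5, 11, 15, 22 (6 total).

3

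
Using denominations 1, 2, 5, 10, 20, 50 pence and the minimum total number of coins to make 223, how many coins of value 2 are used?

1

223 − 4×50→23 − 1×20→3 − 1×2→1 − 1×1→0
Count of 2: 1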